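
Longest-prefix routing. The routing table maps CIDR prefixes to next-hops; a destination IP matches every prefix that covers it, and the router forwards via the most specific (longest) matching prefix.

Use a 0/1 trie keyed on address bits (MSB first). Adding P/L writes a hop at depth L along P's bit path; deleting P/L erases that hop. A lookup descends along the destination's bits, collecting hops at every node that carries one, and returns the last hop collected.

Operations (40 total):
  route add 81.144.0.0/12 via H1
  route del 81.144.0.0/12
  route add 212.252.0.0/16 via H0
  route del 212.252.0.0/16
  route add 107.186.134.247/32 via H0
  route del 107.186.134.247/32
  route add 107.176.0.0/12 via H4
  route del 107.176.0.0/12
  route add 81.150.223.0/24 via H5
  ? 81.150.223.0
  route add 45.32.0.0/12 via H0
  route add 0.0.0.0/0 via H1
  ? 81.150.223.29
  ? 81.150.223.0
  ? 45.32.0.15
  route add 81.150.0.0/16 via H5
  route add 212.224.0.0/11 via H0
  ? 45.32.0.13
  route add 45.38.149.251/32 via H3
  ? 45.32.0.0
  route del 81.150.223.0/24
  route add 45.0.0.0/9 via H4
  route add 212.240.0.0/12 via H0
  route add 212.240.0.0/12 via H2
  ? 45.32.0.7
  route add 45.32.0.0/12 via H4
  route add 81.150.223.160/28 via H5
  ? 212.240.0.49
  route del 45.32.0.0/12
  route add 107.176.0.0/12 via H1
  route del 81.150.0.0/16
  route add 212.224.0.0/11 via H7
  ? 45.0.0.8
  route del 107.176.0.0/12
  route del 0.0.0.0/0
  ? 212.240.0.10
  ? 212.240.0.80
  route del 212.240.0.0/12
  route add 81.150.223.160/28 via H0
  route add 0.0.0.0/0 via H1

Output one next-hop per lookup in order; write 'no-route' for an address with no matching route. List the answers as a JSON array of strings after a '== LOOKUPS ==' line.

Apply in order:
  + 81.144.0.0/12 (H1) depth=12
  del 81.144.0.0/12 (clear depth 12)
  + 212.252.0.0/16 (H0) depth=16
  del 212.252.0.0/16 (clear depth 16)
  + 107.186.134.247/32 (H0) depth=32
  del 107.186.134.247/32 (clear depth 32)
  + 107.176.0.0/12 (H4) depth=12
  del 107.176.0.0/12 (clear depth 12)
  + 81.150.223.0/24 (H5) depth=24
  Q 81.150.223.0: descend 010100011001011011011111 ; hops seen [H5] ; pick H5
  + 45.32.0.0/12 (H0) depth=12
  + 0.0.0.0/0 (H1) depth=0
  Q 81.150.223.29: descend 010100011001011011011111 ; hops seen [H1,H5] ; pick H5
  Q 81.150.223.0: descend 010100011001011011011111 ; hops seen [H1,H5] ; pick H5
  Q 45.32.0.15: descend 001011010010 ; hops seen [H1,H0] ; pick H0
  + 81.150.0.0/16 (H5) depth=16
  + 212.224.0.0/11 (H0) depth=11
  Q 45.32.0.13: descend 001011010010 ; hops seen [H1,H0] ; pick H0
  + 45.38.149.251/32 (H3) depth=32
  Q 45.32.0.0: descend 0010110100100 ; hops seen [H1,H0] ; pick H0
  del 81.150.223.0/24 (clear depth 24)
  + 45.0.0.0/9 (H4) depth=9
  + 212.240.0.0/12 (H0) depth=12
  + 212.240.0.0/12 (H2) depth=12
  Q 45.32.0.7: descend 0010110100100 ; hops seen [H1,H4,H0] ; pick H0
  + 45.32.0.0/12 (H4) depth=12
  + 81.150.223.160/28 (H5) depth=28
  Q 212.240.0.49: descend 110101001111 ; hops seen [H1,H0,H2] ; pick H2
  del 45.32.0.0/12 (clear depth 12)
  + 107.176.0.0/12 (H1) depth=12
  del 81.150.0.0/16 (clear depth 16)
  + 212.224.0.0/11 (H7) depth=11
  Q 45.0.0.8: descend 0010110100 ; hops seen [H1,H4] ; pick H4
  del 107.176.0.0/12 (clear depth 12)
  del 0.0.0.0/0 (clear depth 0)
  Q 212.240.0.10: descend 110101001111 ; hops seen [H7,H2] ; pick H2
  Q 212.240.0.80: descend 110101001111 ; hops seen [H7,H2] ; pick H2
  del 212.240.0.0/12 (clear depth 12)
  + 81.150.223.160/28 (H0) depth=28
  + 0.0.0.0/0 (H1) depth=0

== LOOKUPS ==
["H5","H5","H5","H0","H0","H0","H0","H2","H4","H2","H2"]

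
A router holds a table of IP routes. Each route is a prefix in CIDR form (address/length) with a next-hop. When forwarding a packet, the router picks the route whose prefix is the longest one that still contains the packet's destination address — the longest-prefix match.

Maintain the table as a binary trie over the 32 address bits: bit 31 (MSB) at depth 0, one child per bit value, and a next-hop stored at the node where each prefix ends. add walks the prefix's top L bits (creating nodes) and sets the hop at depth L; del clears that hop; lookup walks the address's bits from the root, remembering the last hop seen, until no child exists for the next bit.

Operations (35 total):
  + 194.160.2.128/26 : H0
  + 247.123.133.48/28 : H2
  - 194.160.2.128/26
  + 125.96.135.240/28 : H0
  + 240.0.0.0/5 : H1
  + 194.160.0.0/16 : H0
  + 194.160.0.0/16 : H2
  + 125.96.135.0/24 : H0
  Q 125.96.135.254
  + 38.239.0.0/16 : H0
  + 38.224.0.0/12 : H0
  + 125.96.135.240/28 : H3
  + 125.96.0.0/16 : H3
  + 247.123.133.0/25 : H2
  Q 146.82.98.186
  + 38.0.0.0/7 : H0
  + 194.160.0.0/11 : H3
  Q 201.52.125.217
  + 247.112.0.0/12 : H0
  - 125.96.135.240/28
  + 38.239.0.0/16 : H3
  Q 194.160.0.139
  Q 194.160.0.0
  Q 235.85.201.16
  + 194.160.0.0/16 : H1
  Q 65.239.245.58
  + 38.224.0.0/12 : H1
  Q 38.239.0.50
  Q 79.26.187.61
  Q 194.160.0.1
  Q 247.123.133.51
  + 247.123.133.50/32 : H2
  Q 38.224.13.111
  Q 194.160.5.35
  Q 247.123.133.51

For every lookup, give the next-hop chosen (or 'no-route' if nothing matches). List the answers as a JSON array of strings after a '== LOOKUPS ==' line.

Trace:
  + 194.160.2.128/26 (H0) depth=26
  + 247.123.133.48/28 (H2) depth=28
  del 194.160.2.128/26 (clear depth 26)
  + 125.96.135.240/28 (H0) depth=28
  + 240.0.0.0/5 (H1) depth=5
  + 194.160.0.0/16 (H0) depth=16
  + 194.160.0.0/16 (H2) depth=16
  + 125.96.135.0/24 (H0) depth=24
  lookup 125.96.135.254: bits 0111110101100000100001111111 walk d0:-→d1:-→d2:-→d3:-→d4:-→d5:-→d6:-→d7:-→d8:-→d9:-→d10:-→d11:-→d12:-→d13:-→d14:-→d15:-→d16:-→d17:-→d18:-→d19:-→d20:-→d21:-→d22:-→d23:-→d24:H0→d25:-→d26:-→d27:-→d28:H0 -> H0
  + 38.239.0.0/16 (H0) depth=16
  + 38.224.0.0/12 (H0) depth=12
  + 125.96.135.240/28 (H3) depth=28
  + 125.96.0.0/16 (H3) depth=16
  + 247.123.133.0/25 (H2) depth=25
  lookup 146.82.98.186: bits 1 walk d0:-→d1:- -> no-route
  + 38.0.0.0/7 (H0) depth=7
  + 194.160.0.0/11 (H3) depth=11
  lookup 201.52.125.217: bits 1100 walk d0:-→d1:-→d2:-→d3:-→d4:- -> no-route
  + 247.112.0.0/12 (H0) depth=12
  del 125.96.135.240/28 (clear depth 28)
  + 38.239.0.0/16 (H3) depth=16
  lookup 194.160.0.139: bits 1100001010100000000000 walk d0:-→d1:-→d2:-→d3:-→d4:-→d5:-→d6:-→d7:-→d8:-→d9:-→d10:-→d11:H3→d12:-→d13:-→d14:-→d15:-→d16:H2→d17:-→d18:-→d19:-→d20:-→d21:-→d22:- -> H2
  lookup 194.160.0.0: bits 1100001010100000000000 walk d0:-→d1:-→d2:-→d3:-→d4:-→d5:-→d6:-→d7:-→d8:-→d9:-→d10:-→d11:H3→d12:-→d13:-→d14:-→d15:-→d16:H2→d17:-→d18:-→d19:-→d20:-→d21:-→d22:- -> H2
  lookup 235.85.201.16: bits 111 walk d0:-→d1:-→d2:-→d3:- -> no-route
  + 194.160.0.0/16 (H1) depth=16
  lookup 65.239.245.58: bits 01 walk d0:-→d1:-→d2:- -> no-route
  + 38.224.0.0/12 (H1) depth=12
  lookup 38.239.0.50: bits 0010011011101111 walk d0:-→d1:-→d2:-→d3:-→d4:-→d5:-→d6:-→d7:H0→d8:-→d9:-→d10:-→d11:-→d12:H1→d13:-→d14:-→d15:-→d16:H3 -> H3
  lookup 79.26.187.61: bits 01 walk d0:-→d1:-→d2:- -> no-route
  lookup 194.160.0.1: bits 1100001010100000000000 walk d0:-→d1:-→d2:-→d3:-→d4:-→d5:-→d6:-→d7:-→d8:-→d9:-→d10:-→d11:H3→d12:-→d13:-→d14:-→d15:-→d16:H1→d17:-→d18:-→d19:-→d20:-→d21:-→d22:- -> H1
  lookup 247.123.133.51: bits 1111011101111011100001010011 walk d0:-→d1:-→d2:-→d3:-→d4:-→d5:H1→d6:-→d7:-→d8:-→d9:-→d10:-→d11:-→d12:H0→d13:-→d14:-→d15:-→d16:-→d17:-→d18:-→d19:-→d20:-→d21:-→d22:-→d23:-→d24:-→d25:H2→d26:-→d27:-→d28:H2 -> H2
  + 247.123.133.50/32 (H2) depth=32
  lookup 38.224.13.111: bits 001001101110 walk d0:-→d1:-→d2:-→d3:-→d4:-→d5:-→d6:-→d7:H0→d8:-→d9:-→d10:-→d11:-→d12:H1 -> H1
  lookup 194.160.5.35: bits 110000101010000000000 walk d0:-→d1:-→d2:-→d3:-→d4:-→d5:-→d6:-→d7:-→d8:-→d9:-→d10:-→d11:H3→d12:-→d13:-→d14:-→d15:-→d16:H1→d17:-→d18:-→d19:-→d20:-→d21:- -> H1
  lookup 247.123.133.51: bits 1111011101111011100001010011001 walk d0:-→d1:-→d2:-→d3:-→d4:-→d5:H1→d6:-→d7:-→d8:-→d9:-→d10:-→d11:-→d12:H0→d13:-→d14:-→d15:-→d16:-→d17:-→d18:-→d19:-→d20:-→d21:-→d22:-→d23:-→d24:-→d25:H2→d26:-→d27:-→d28:H2→d29:-→d30:-→d31:- -> H2

== LOOKUPS ==
["H0","no-route","no-route","H2","H2","no-route","no-route","H3","no-route","H1","H2","H1","H1","H2"]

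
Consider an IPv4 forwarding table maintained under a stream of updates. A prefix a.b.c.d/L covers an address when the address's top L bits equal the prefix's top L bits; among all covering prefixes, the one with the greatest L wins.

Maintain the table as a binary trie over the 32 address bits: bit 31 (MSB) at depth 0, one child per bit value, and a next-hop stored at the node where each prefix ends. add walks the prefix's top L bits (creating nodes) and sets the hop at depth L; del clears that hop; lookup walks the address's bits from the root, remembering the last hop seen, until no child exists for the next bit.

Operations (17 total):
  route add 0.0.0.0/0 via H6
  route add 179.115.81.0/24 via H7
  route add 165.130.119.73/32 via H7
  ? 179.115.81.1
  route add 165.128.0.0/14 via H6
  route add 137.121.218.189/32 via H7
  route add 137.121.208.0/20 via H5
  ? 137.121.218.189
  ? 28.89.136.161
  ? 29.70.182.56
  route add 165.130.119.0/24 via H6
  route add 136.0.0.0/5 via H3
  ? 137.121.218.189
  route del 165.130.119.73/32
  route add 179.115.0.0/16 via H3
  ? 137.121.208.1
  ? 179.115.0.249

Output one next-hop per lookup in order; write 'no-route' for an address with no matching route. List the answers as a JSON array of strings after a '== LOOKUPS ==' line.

Apply in order:
  add 0.0.0.0/0 -> H6 at depth 0
  add 179.115.81.0/24 -> H7 at depth 24
  add 165.130.119.73/32 -> H7 at depth 32
  lookup 179.115.81.1: bits 101100110111001101010001 walk d0:H6→d1:-→d2:-→d3:-→d4:-→d5:-→d6:-→d7:-→d8:-→d9:-→d10:-→d11:-→d12:-→d13:-→d14:-→d15:-→d16:-→d17:-→d18:-→d19:-→d20:-→d21:-→d22:-→d23:-→d24:H7 -> H7
  add 165.128.0.0/14 -> H6 at depth 14
  add 137.121.218.189/32 -> H7 at depth 32
  add 137.121.208.0/20 -> H5 at depth 20
  lookup 137.121.218.189: bits 10001001011110011101101010111101 walk d0:H6→d1:-→d2:-→d3:-→d4:-→d5:-→d6:-→d7:-→d8:-→d9:-→d10:-→d11:-→d12:-→d13:-→d14:-→d15:-→d16:-→d17:-→d18:-→d19:-→d20:H5→d21:-→d22:-→d23:-→d24:-→d25:-→d26:-→d27:-→d28:-→d29:-→d30:-→d31:-→d32:H7 -> H7
  lookup 28.89.136.161: bits ε walk d0:H6 -> H6
  lookup 29.70.182.56: bits ε walk d0:H6 -> H6
  add 165.130.119.0/24 -> H6 at depth 24
  add 136.0.0.0/5 -> H3 at depth 5
  lookup 137.121.218.189: bits 10001001011110011101101010111101 walk d0:H6→d1:-→d2:-→d3:-→d4:-→d5:H3→d6:-→d7:-→d8:-→d9:-→d10:-→d11:-→d12:-→d13:-→d14:-→d15:-→d16:-→d17:-→d18:-→d19:-→d20:H5→d21:-→d22:-→d23:-→d24:-→d25:-→d26:-→d27:-→d28:-→d29:-→d30:-→d31:-→d32:H7 -> H7
  del 165.130.119.73/32 (clear depth 32)
  add 179.115.0.0/16 -> H3 at depth 16
  lookup 137.121.208.1: bits 10001001011110011101 walk d0:H6→d1:-→d2:-→d3:-→d4:-→d5:H3→d6:-→d7:-→d8:-→d9:-→d10:-→d11:-→d12:-→d13:-→d14:-→d15:-→d16:-→d17:-→d18:-→d19:-→d20:H5 -> H5
  lookup 179.115.0.249: bits 10110011011100110 walk d0:H6→d1:-→d2:-→d3:-→d4:-→d5:-→d6:-→d7:-→d8:-→d9:-→d10:-→d11:-→d12:-→d13:-→d14:-→d15:-→d16:H3→d17:- -> H3

== LOOKUPS ==
["H7","H7","H6","H6","H7","H5","H3"]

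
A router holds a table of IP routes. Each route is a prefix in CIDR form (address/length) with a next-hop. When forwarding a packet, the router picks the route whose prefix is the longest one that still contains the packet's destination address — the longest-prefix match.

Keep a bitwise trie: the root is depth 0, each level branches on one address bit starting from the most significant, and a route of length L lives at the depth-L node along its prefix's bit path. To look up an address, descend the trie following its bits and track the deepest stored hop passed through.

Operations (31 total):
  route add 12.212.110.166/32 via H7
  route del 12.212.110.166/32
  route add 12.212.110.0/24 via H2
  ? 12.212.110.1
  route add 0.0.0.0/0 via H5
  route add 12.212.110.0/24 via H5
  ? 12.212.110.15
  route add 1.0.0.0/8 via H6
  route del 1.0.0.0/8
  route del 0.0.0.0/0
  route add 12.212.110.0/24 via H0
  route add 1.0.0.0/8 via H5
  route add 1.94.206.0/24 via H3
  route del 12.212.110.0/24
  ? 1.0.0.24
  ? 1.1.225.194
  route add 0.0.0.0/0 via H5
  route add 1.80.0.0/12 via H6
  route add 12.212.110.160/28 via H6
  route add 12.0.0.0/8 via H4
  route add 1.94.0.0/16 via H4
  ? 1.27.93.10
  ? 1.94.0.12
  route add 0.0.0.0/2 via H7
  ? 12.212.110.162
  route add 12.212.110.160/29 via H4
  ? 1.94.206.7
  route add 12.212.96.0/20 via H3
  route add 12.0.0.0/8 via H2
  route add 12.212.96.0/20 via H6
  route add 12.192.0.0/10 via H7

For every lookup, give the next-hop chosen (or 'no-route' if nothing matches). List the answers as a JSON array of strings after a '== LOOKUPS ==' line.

Process each operation:
  + 12.212.110.166/32 (H7) depth=32
  - 12.212.110.166/32 clear@32
  + 12.212.110.0/24 (H2) depth=24
  ? 12.212.110.1  path d0:-→d1:-→d2:-→d3:-→d4:-→d5:-→d6:-→d7:-→d8:-→d9:-→d10:-→d11:-→d12:-→d13:-→d14:-→d15:-→d16:-→d17:-→d18:-→d19:-→d20:-→d21:-→d22:-→d23:-→d24:H2  best=H2
  + 0.0.0.0/0 (H5) depth=0
  + 12.212.110.0/24 (H5) depth=24
  ? 12.212.110.15  path d0:H5→d1:-→d2:-→d3:-→d4:-→d5:-→d6:-→d7:-→d8:-→d9:-→d10:-→d11:-→d12:-→d13:-→d14:-→d15:-→d16:-→d17:-→d18:-→d19:-→d20:-→d21:-→d22:-→d23:-→d24:H5  best=H5
  + 1.0.0.0/8 (H6) depth=8
  - 1.0.0.0/8 clear@8
  - 0.0.0.0/0 clear@0
  + 12.212.110.0/24 (H0) depth=24
  + 1.0.0.0/8 (H5) depth=8
  + 1.94.206.0/24 (H3) depth=24
  - 12.212.110.0/24 clear@24
  ? 1.0.0.24  path d0:-→d1:-→d2:-→d3:-→d4:-→d5:-→d6:-→d7:-→d8:H5→d9:-  best=H5
  ? 1.1.225.194  path d0:-→d1:-→d2:-→d3:-→d4:-→d5:-→d6:-→d7:-→d8:H5→d9:-  best=H5
  + 0.0.0.0/0 (H5) depth=0
  + 1.80.0.0/12 (H6) depth=12
  + 12.212.110.160/28 (H6) depth=28
  + 12.0.0.0/8 (H4) depth=8
  + 1.94.0.0/16 (H4) depth=16
  ? 1.27.93.10  path d0:H5→d1:-→d2:-→d3:-→d4:-→d5:-→d6:-→d7:-→d8:H5→d9:-  best=H5
  ? 1.94.0.12  path d0:H5→d1:-→d2:-→d3:-→d4:-→d5:-→d6:-→d7:-→d8:H5→d9:-→d10:-→d11:-→d12:H6→d13:-→d14:-→d15:-→d16:H4  best=H4
  + 0.0.0.0/2 (H7) depth=2
  ? 12.212.110.162  path d0:H5→d1:-→d2:H7→d3:-→d4:-→d5:-→d6:-→d7:-→d8:H4→d9:-→d10:-→d11:-→d12:-→d13:-→d14:-→d15:-→d16:-→d17:-→d18:-→d19:-→d20:-→d21:-→d22:-→d23:-→d24:-→d25:-→d26:-→d27:-→d28:H6→d29:-  best=H6
  + 12.212.110.160/29 (H4) depth=29
  ? 1.94.206.7  path d0:H5→d1:-→d2:H7→d3:-→d4:-→d5:-→d6:-→d7:-→d8:H5→d9:-→d10:-→d11:-→d12:H6→d13:-→d14:-→d15:-→d16:H4→d17:-→d18:-→d19:-→d20:-→d21:-→d22:-→d23:-→d24:H3  best=H3
  + 12.212.96.0/20 (H3) depth=20
  + 12.0.0.0/8 (H2) depth=8
  + 12.212.96.0/20 (H6) depth=20
  + 12.192.0.0/10 (H7) depth=10

== LOOKUPS ==
["H2","H5","H5","H5","H5","H4","H6","H3"]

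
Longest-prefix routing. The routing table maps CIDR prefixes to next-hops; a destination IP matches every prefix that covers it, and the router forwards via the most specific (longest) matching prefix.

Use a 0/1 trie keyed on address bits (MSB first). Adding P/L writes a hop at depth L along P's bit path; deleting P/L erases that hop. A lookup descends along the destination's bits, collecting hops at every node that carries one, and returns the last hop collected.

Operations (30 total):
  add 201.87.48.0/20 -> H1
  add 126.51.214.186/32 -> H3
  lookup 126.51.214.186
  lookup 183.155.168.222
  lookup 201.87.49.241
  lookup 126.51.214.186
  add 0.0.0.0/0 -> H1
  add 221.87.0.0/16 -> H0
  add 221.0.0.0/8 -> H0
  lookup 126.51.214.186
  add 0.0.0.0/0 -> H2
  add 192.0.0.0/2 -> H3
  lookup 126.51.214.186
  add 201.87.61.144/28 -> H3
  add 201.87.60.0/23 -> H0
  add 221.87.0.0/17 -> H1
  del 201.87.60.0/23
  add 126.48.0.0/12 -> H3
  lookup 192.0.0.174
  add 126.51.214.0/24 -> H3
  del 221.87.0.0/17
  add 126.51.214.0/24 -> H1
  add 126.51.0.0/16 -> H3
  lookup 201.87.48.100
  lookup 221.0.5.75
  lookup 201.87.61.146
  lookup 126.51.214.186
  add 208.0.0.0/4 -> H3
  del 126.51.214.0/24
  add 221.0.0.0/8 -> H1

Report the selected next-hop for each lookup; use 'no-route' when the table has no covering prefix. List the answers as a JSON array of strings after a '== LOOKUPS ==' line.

Apply in order:
  + 201.87.48.0/20 (H1) depth=20
  + 126.51.214.186/32 (H3) depth=32
  lookup 126.51.214.186: bits 01111110001100111101011010111010 walk d0:-→d1:-→d2:-→d3:-→d4:-→d5:-→d6:-→d7:-→d8:-→d9:-→d10:-→d11:-→d12:-→d13:-→d14:-→d15:-→d16:-→d17:-→d18:-→d19:-→d20:-→d21:-→d22:-→d23:-→d24:-→d25:-→d26:-→d27:-→d28:-→d29:-→d30:-→d31:-→d32:H3 -> H3
  lookup 183.155.168.222: bits 1 walk d0:-→d1:- -> no-route
  lookup 201.87.49.241: bits 11001001010101110011 walk d0:-→d1:-→d2:-→d3:-→d4:-→d5:-→d6:-→d7:-→d8:-→d9:-→d10:-→d11:-→d12:-→d13:-→d14:-→d15:-→d16:-→d17:-→d18:-→d19:-→d20:H1 -> H1
  lookup 126.51.214.186: bits 01111110001100111101011010111010 walk d0:-→d1:-→d2:-→d3:-→d4:-→d5:-→d6:-→d7:-→d8:-→d9:-→d10:-→d11:-→d12:-→d13:-→d14:-→d15:-→d16:-→d17:-→d18:-→d19:-→d20:-→d21:-→d22:-→d23:-→d24:-→d25:-→d26:-→d27:-→d28:-→d29:-→d30:-→d31:-→d32:H3 -> H3
  + 0.0.0.0/0 (H1) depth=0
  + 221.87.0.0/16 (H0) depth=16
  + 221.0.0.0/8 (H0) depth=8
  lookup 126.51.214.186: bits 01111110001100111101011010111010 walk d0:H1→d1:-→d2:-→d3:-→d4:-→d5:-→d6:-→d7:-→d8:-→d9:-→d10:-→d11:-→d12:-→d13:-→d14:-→d15:-→d16:-→d17:-→d18:-→d19:-→d20:-→d21:-→d22:-→d23:-→d24:-→d25:-→d26:-→d27:-→d28:-→d29:-→d30:-→d31:-→d32:H3 -> H3
  + 0.0.0.0/0 (H2) depth=0
  + 192.0.0.0/2 (H3) depth=2
  lookup 126.51.214.186: bits 01111110001100111101011010111010 walk d0:H2→d1:-→d2:-→d3:-→d4:-→d5:-→d6:-→d7:-→d8:-→d9:-→d10:-→d11:-→d12:-→d13:-→d14:-→d15:-→d16:-→d17:-→d18:-→d19:-→d20:-→d21:-→d22:-→d23:-→d24:-→d25:-→d26:-→d27:-→d28:-→d29:-→d30:-→d31:-→d32:H3 -> H3
  + 201.87.61.144/28 (H3) depth=28
  + 201.87.60.0/23 (H0) depth=23
  + 221.87.0.0/17 (H1) depth=17
  - 201.87.60.0/23 clear@23
  + 126.48.0.0/12 (H3) depth=12
  lookup 192.0.0.174: bits 1100 walk d0:H2→d1:-→d2:H3→d3:-→d4:- -> H3
  + 126.51.214.0/24 (H3) depth=24
  - 221.87.0.0/17 clear@17
  + 126.51.214.0/24 (H1) depth=24
  + 126.51.0.0/16 (H3) depth=16
  lookup 201.87.48.100: bits 11001001010101110011 walk d0:H2→d1:-→d2:H3→d3:-→d4:-→d5:-→d6:-→d7:-→d8:-→d9:-→d10:-→d11:-→d12:-→d13:-→d14:-→d15:-→d16:-→d17:-→d18:-→d19:-→d20:H1 -> H1
  lookup 221.0.5.75: bits 110111010 walk d0:H2→d1:-→d2:H3→d3:-→d4:-→d5:-→d6:-→d7:-→d8:H0→d9:- -> H0
  lookup 201.87.61.146: bits 1100100101010111001111011001 walk d0:H2→d1:-→d2:H3→d3:-→d4:-→d5:-→d6:-→d7:-→d8:-→d9:-→d10:-→d11:-→d12:-→d13:-→d14:-→d15:-→d16:-→d17:-→d18:-→d19:-→d20:H1→d21:-→d22:-→d23:-→d24:-→d25:-→d26:-→d27:-→d28:H3 -> H3
  lookup 126.51.214.186: bits 01111110001100111101011010111010 walk d0:H2→d1:-→d2:-→d3:-→d4:-→d5:-→d6:-→d7:-→d8:-→d9:-→d10:-→d11:-→d12:H3→d13:-→d14:-→d15:-→d16:H3→d17:-→d18:-→d19:-→d20:-→d21:-→d22:-→d23:-→d24:H1→d25:-→d26:-→d27:-→d28:-→d29:-→d30:-→d31:-→d32:H3 -> H3
  + 208.0.0.0/4 (H3) depth=4
  - 126.51.214.0/24 clear@24
  + 221.0.0.0/8 (H1) depth=8

== LOOKUPS ==
["H3","no-route","H1","H3","H3","H3","H3","H1","H0","H3","H3"]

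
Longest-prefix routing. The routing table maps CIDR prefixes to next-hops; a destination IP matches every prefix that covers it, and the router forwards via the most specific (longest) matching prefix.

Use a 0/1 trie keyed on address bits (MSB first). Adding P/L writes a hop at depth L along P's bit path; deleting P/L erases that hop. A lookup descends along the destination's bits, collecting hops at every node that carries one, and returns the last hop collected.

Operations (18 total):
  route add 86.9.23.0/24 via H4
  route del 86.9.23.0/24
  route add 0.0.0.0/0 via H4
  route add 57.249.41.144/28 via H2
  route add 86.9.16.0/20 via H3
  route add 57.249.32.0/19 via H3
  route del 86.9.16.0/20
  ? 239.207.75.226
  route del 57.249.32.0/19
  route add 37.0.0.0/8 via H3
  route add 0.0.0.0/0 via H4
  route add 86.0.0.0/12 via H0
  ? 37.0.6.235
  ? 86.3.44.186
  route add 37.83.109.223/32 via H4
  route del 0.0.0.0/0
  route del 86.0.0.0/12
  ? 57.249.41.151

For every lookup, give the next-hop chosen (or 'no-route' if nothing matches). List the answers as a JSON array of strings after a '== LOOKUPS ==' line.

Process each operation:
  + 86.9.23.0/24 (H4) depth=24
  - 86.9.23.0/24 clear@24
  + 0.0.0.0/0 (H4) depth=0
  + 57.249.41.144/28 (H2) depth=28
  + 86.9.16.0/20 (H3) depth=20
  + 57.249.32.0/19 (H3) depth=19
  - 86.9.16.0/20 clear@20
  Q 239.207.75.226: descend ε ; hops seen [H4] ; pick H4
  - 57.249.32.0/19 clear@19
  + 37.0.0.0/8 (H3) depth=8
  + 0.0.0.0/0 (H4) depth=0
  + 86.0.0.0/12 (H0) depth=12
  Q 37.0.6.235: descend 00100101 ; hops seen [H4,H3] ; pick H3
  Q 86.3.44.186: descend 010101100000 ; hops seen [H4,H0] ; pick H0
  + 37.83.109.223/32 (H4) depth=32
  - 0.0.0.0/0 clear@0
  - 86.0.0.0/12 clear@12
  Q 57.249.41.151: descend 0011100111111001001010011001 ; hops seen [H2] ; pick H2

== LOOKUPS ==
["H4","H3","H0","H2"]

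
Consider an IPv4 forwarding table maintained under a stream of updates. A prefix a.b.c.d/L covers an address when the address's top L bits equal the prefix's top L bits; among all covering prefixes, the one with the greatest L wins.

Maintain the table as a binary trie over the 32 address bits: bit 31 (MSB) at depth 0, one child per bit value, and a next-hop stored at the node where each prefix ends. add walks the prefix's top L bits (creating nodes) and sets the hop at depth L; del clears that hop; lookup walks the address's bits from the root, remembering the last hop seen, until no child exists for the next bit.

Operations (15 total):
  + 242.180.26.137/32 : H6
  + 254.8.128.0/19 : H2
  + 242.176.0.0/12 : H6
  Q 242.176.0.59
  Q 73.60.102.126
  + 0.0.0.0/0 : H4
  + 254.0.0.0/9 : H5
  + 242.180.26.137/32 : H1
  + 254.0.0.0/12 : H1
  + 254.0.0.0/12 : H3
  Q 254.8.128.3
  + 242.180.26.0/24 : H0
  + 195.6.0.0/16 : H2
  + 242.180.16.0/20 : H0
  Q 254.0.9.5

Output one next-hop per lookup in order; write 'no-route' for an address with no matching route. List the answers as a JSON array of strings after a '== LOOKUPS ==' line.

Trace:
  add 242.180.26.137/32 -> H6 at depth 32
  add 254.8.128.0/19 -> H2 at depth 19
  add 242.176.0.0/12 -> H6 at depth 12
  ? 242.176.0.59  path d0:-→d1:-→d2:-→d3:-→d4:-→d5:-→d6:-→d7:-→d8:-→d9:-→d10:-→d11:-→d12:H6→d13:-  best=H6
  ? 73.60.102.126  path d0:-  best=no-route
  add 0.0.0.0/0 -> H4 at depth 0
  add 254.0.0.0/9 -> H5 at depth 9
  add 242.180.26.137/32 -> H1 at depth 32
  add 254.0.0.0/12 -> H1 at depth 12
  add 254.0.0.0/12 -> H3 at depth 12
  ? 254.8.128.3  path d0:H4→d1:-→d2:-→d3:-→d4:-→d5:-→d6:-→d7:-→d8:-→d9:H5→d10:-→d11:-→d12:H3→d13:-→d14:-→d15:-→d16:-→d17:-→d18:-→d19:H2  best=H2
  add 242.180.26.0/24 -> H0 at depth 24
  add 195.6.0.0/16 -> H2 at depth 16
  add 242.180.16.0/20 -> H0 at depth 20
  ? 254.0.9.5  path d0:H4→d1:-→d2:-→d3:-→d4:-→d5:-→d6:-→d7:-→d8:-→d9:H5→d10:-→d11:-→d12:H3  best=H3

== LOOKUPS ==
["H6","no-route","H2","H3"]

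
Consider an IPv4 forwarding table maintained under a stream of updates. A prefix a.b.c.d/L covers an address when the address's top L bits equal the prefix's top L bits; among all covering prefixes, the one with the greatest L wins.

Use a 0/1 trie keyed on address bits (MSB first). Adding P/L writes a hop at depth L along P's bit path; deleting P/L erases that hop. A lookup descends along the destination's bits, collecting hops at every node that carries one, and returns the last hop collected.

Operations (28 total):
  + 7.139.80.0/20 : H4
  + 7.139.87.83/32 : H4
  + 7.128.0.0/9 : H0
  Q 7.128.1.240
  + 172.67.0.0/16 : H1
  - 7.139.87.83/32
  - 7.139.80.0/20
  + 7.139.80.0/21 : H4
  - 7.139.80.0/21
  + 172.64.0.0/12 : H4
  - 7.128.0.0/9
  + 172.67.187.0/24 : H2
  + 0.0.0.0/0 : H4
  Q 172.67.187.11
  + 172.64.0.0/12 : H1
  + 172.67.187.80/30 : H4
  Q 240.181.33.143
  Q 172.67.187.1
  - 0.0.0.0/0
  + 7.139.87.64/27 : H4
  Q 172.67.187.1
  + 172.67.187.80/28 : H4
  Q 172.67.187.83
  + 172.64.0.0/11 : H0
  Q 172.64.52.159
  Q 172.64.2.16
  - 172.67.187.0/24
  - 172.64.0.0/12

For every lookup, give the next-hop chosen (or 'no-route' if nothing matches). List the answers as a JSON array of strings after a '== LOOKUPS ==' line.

Trace:
  add 7.139.80.0/20 -> H4 at depth 20
  add 7.139.87.83/32 -> H4 at depth 32
  add 7.128.0.0/9 -> H0 at depth 9
  ? 7.128.1.240  path d0:-→d1:-→d2:-→d3:-→d4:-→d5:-→d6:-→d7:-→d8:-→d9:H0→d10:-→d11:-→d12:-  best=H0
  add 172.67.0.0/16 -> H1 at depth 16
  - 7.139.87.83/32 clear@32
  - 7.139.80.0/20 clear@20
  add 7.139.80.0/21 -> H4 at depth 21
  - 7.139.80.0/21 clear@21
  add 172.64.0.0/12 -> H4 at depth 12
  - 7.128.0.0/9 clear@9
  add 172.67.187.0/24 -> H2 at depth 24
  add 0.0.0.0/0 -> H4 at depth 0
  ? 172.67.187.11  path d0:H4→d1:-→d2:-→d3:-→d4:-→d5:-→d6:-→d7:-→d8:-→d9:-→d10:-→d11:-→d12:H4→d13:-→d14:-→d15:-→d16:H1→d17:-→d18:-→d19:-→d20:-→d21:-→d22:-→d23:-→d24:H2  best=H2
  add 172.64.0.0/12 -> H1 at depth 12
  add 172.67.187.80/30 -> H4 at depth 30
  ? 240.181.33.143  path d0:H4→d1:-  best=H4
  ? 172.67.187.1  path d0:H4→d1:-→d2:-→d3:-→d4:-→d5:-→d6:-→d7:-→d8:-→d9:-→d10:-→d11:-→d12:H1→d13:-→d14:-→d15:-→d16:H1→d17:-→d18:-→d19:-→d20:-→d21:-→d22:-→d23:-→d24:H2→d25:-  best=H2
  - 0.0.0.0/0 clear@0
  add 7.139.87.64/27 -> H4 at depth 27
  ? 172.67.187.1  path d0:-→d1:-→d2:-→d3:-→d4:-→d5:-→d6:-→d7:-→d8:-→d9:-→d10:-→d11:-→d12:H1→d13:-→d14:-→d15:-→d16:H1→d17:-→d18:-→d19:-→d20:-→d21:-→d22:-→d23:-→d24:H2→d25:-  best=H2
  add 172.67.187.80/28 -> H4 at depth 28
  ? 172.67.187.83  path d0:-→d1:-→d2:-→d3:-→d4:-→d5:-→d6:-→d7:-→d8:-→d9:-→d10:-→d11:-→d12:H1→d13:-→d14:-→d15:-→d16:H1→d17:-→d18:-→d19:-→d20:-→d21:-→d22:-→d23:-→d24:H2→d25:-→d26:-→d27:-→d28:H4→d29:-→d30:H4  best=H4
  add 172.64.0.0/11 -> H0 at depth 11
  ? 172.64.52.159  path d0:-→d1:-→d2:-→d3:-→d4:-→d5:-→d6:-→d7:-→d8:-→d9:-→d10:-→d11:H0→d12:H1→d13:-→d14:-  best=H1
  ? 172.64.2.16  path d0:-→d1:-→d2:-→d3:-→d4:-→d5:-→d6:-→d7:-→d8:-→d9:-→d10:-→d11:H0→d12:H1→d13:-→d14:-  best=H1
  - 172.67.187.0/24 clear@24
  - 172.64.0.0/12 clear@12

== LOOKUPS ==
["H0","H2","H4","H2","H2","H4","H1","H1"]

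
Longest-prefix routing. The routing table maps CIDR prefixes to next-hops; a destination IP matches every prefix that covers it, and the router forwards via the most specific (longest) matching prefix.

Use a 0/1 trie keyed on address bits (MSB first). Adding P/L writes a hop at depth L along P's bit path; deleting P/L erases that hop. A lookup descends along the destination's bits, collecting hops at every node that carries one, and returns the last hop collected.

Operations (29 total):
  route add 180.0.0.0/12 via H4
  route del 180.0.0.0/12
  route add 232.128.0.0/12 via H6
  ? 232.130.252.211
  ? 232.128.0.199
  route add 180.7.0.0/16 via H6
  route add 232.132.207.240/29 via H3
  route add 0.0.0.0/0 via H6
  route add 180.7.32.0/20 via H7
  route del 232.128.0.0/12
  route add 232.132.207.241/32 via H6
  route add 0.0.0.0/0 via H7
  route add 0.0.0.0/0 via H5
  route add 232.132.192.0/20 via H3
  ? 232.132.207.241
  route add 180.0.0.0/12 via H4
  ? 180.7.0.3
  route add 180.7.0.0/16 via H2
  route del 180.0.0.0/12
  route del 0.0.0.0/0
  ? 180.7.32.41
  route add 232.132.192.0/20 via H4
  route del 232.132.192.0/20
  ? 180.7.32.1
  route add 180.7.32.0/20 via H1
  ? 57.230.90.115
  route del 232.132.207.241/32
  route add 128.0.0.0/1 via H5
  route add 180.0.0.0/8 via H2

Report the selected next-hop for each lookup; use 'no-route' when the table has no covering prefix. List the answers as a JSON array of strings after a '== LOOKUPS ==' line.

Trace:
  add 180.0.0.0/12 -> H4 at depth 12
  - 180.0.0.0/12 clear@12
  add 232.128.0.0/12 -> H6 at depth 12
  Q 232.130.252.211: descend 111010001000 ; hops seen [H6] ; pick H6
  Q 232.128.0.199: descend 111010001000 ; hops seen [H6] ; pick H6
  add 180.7.0.0/16 -> H6 at depth 16
  add 232.132.207.240/29 -> H3 at depth 29
  add 0.0.0.0/0 -> H6 at depth 0
  add 180.7.32.0/20 -> H7 at depth 20
  - 232.128.0.0/12 clear@12
  add 232.132.207.241/32 -> H6 at depth 32
  add 0.0.0.0/0 -> H7 at depth 0
  add 0.0.0.0/0 -> H5 at depth 0
  add 232.132.192.0/20 -> H3 at depth 20
  Q 232.132.207.241: descend 11101000100001001100111111110001 ; hops seen [H5,H3,H3,H6] ; pick H6
  add 180.0.0.0/12 -> H4 at depth 12
  Q 180.7.0.3: descend 101101000000011100 ; hops seen [H5,H4,H6] ; pick H6
  add 180.7.0.0/16 -> H2 at depth 16
  - 180.0.0.0/12 clear@12
  - 0.0.0.0/0 clear@0
  Q 180.7.32.41: descend 10110100000001110010 ; hops seen [H2,H7] ; pick H7
  add 232.132.192.0/20 -> H4 at depth 20
  - 232.132.192.0/20 clear@20
  Q 180.7.32.1: descend 10110100000001110010 ; hops seen [H2,H7] ; pick H7
  add 180.7.32.0/20 -> H1 at depth 20
  Q 57.230.90.115: descend ε ; hops seen [∅] ; pick no-route
  - 232.132.207.241/32 clear@32
  add 128.0.0.0/1 -> H5 at depth 1
  add 180.0.0.0/8 -> H2 at depth 8

== LOOKUPS ==
["H6","H6","H6","H6","H7","H7","no-route"]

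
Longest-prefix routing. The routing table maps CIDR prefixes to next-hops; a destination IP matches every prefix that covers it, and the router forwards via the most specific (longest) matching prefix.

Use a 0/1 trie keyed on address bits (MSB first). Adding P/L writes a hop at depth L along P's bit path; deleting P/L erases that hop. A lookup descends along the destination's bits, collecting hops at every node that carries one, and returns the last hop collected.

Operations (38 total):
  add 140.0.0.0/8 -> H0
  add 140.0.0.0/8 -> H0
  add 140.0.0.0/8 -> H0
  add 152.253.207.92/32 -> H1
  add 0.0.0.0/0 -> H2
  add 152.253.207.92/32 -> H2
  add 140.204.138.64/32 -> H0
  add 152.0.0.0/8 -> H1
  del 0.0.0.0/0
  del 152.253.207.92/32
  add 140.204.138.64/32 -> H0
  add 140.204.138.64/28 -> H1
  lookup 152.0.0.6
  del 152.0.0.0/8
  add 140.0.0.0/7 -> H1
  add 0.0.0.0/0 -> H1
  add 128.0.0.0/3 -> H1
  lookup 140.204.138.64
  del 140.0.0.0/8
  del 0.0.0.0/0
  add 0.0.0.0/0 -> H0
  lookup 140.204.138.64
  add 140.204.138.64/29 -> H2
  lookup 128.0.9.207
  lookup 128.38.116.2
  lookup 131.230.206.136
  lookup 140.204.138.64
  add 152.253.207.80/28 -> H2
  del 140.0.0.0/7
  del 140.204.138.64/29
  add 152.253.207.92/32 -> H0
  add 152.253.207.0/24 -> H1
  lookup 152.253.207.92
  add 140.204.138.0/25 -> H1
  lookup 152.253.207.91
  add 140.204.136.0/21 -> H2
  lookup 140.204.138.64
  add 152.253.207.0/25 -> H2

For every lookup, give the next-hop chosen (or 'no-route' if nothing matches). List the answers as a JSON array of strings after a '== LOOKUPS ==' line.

Trace:
  + 140.0.0.0/8 (H0) depth=8
  + 140.0.0.0/8 (H0) depth=8
  + 140.0.0.0/8 (H0) depth=8
  + 152.253.207.92/32 (H1) depth=32
  + 0.0.0.0/0 (H2) depth=0
  + 152.253.207.92/32 (H2) depth=32
  + 140.204.138.64/32 (H0) depth=32
  + 152.0.0.0/8 (H1) depth=8
  del 0.0.0.0/0 (clear depth 0)
  del 152.253.207.92/32 (clear depth 32)
  + 140.204.138.64/32 (H0) depth=32
  + 140.204.138.64/28 (H1) depth=28
  lookup 152.0.0.6: bits 10011000 walk d0:-→d1:-→d2:-→d3:-→d4:-→d5:-→d6:-→d7:-→d8:H1 -> H1
  del 152.0.0.0/8 (clear depth 8)
  + 140.0.0.0/7 (H1) depth=7
  + 0.0.0.0/0 (H1) depth=0
  + 128.0.0.0/3 (H1) depth=3
  lookup 140.204.138.64: bits 10001100110011001000101001000000 walk d0:H1→d1:-→d2:-→d3:H1→d4:-→d5:-→d6:-→d7:H1→d8:H0→d9:-→d10:-→d11:-→d12:-→d13:-→d14:-→d15:-→d16:-→d17:-→d18:-→d19:-→d20:-→d21:-→d22:-→d23:-→d24:-→d25:-→d26:-→d27:-→d28:H1→d29:-→d30:-→d31:-→d32:H0 -> H0
  del 140.0.0.0/8 (clear depth 8)
  del 0.0.0.0/0 (clear depth 0)
  + 0.0.0.0/0 (H0) depth=0
  lookup 140.204.138.64: bits 10001100110011001000101001000000 walk d0:H0→d1:-→d2:-→d3:H1→d4:-→d5:-→d6:-→d7:H1→d8:-→d9:-→d10:-→d11:-→d12:-→d13:-→d14:-→d15:-→d16:-→d17:-→d18:-→d19:-→d20:-→d21:-→d22:-→d23:-→d24:-→d25:-→d26:-→d27:-→d28:H1→d29:-→d30:-→d31:-→d32:H0 -> H0
  + 140.204.138.64/29 (H2) depth=29
  lookup 128.0.9.207: bits 1000 walk d0:H0→d1:-→d2:-→d3:H1→d4:- -> H1
  lookup 128.38.116.2: bits 1000 walk d0:H0→d1:-→d2:-→d3:H1→d4:- -> H1
  lookup 131.230.206.136: bits 1000 walk d0:H0→d1:-→d2:-→d3:H1→d4:- -> H1
  lookup 140.204.138.64: bits 10001100110011001000101001000000 walk d0:H0→d1:-→d2:-→d3:H1→d4:-→d5:-→d6:-→d7:H1→d8:-→d9:-→d10:-→d11:-→d12:-→d13:-→d14:-→d15:-→d16:-→d17:-→d18:-→d19:-→d20:-→d21:-→d22:-→d23:-→d24:-→d25:-→d26:-→d27:-→d28:H1→d29:H2→d30:-→d31:-→d32:H0 -> H0
  + 152.253.207.80/28 (H2) depth=28
  del 140.0.0.0/7 (clear depth 7)
  del 140.204.138.64/29 (clear depth 29)
  + 152.253.207.92/32 (H0) depth=32
  + 152.253.207.0/24 (H1) depth=24
  lookup 152.253.207.92: bits 10011000111111011100111101011100 walk d0:H0→d1:-→d2:-→d3:H1→d4:-→d5:-→d6:-→d7:-→d8:-→d9:-→d10:-→d11:-→d12:-→d13:-→d14:-→d15:-→d16:-→d17:-→d18:-→d19:-→d20:-→d21:-→d22:-→d23:-→d24:H1→d25:-→d26:-→d27:-→d28:H2→d29:-→d30:-→d31:-→d32:H0 -> H0
  + 140.204.138.0/25 (H1) depth=25
  lookup 152.253.207.91: bits 10011000111111011100111101011 walk d0:H0→d1:-→d2:-→d3:H1→d4:-→d5:-→d6:-→d7:-→d8:-→d9:-→d10:-→d11:-→d12:-→d13:-→d14:-→d15:-→d16:-→d17:-→d18:-→d19:-→d20:-→d21:-→d22:-→d23:-→d24:H1→d25:-→d26:-→d27:-→d28:H2→d29:- -> H2
  + 140.204.136.0/21 (H2) depth=21
  lookup 140.204.138.64: bits 10001100110011001000101001000000 walk d0:H0→d1:-→d2:-→d3:H1→d4:-→d5:-→d6:-→d7:-→d8:-→d9:-→d10:-→d11:-→d12:-→d13:-→d14:-→d15:-→d16:-→d17:-→d18:-→d19:-→d20:-→d21:H2→d22:-→d23:-→d24:-→d25:H1→d26:-→d27:-→d28:H1→d29:-→d30:-→d31:-→d32:H0 -> H0
  + 152.253.207.0/25 (H2) depth=25

== LOOKUPS ==
["H1","H0","H0","H1","H1","H1","H0","H0","H2","H0"]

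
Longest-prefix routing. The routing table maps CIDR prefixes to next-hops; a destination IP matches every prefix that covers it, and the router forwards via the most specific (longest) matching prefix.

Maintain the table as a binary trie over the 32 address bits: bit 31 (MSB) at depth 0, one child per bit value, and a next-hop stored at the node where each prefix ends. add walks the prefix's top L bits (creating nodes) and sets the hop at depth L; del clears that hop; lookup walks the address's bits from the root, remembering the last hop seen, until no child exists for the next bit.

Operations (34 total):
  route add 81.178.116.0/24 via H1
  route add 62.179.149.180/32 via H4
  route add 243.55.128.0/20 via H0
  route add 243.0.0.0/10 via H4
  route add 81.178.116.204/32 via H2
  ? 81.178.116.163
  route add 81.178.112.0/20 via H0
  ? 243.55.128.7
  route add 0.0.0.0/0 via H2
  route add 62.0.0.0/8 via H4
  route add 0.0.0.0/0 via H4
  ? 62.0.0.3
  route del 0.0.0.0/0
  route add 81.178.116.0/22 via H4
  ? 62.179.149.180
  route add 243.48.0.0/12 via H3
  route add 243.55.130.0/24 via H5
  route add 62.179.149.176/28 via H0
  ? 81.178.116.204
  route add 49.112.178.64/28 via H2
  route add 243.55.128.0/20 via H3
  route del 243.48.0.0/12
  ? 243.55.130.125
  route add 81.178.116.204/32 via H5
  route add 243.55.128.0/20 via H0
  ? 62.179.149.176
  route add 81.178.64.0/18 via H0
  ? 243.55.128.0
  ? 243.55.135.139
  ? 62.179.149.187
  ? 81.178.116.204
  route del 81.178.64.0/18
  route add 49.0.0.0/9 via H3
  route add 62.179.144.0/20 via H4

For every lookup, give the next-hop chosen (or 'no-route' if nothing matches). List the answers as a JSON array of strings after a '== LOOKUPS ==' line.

Process each operation:
  add 81.178.116.0/24 -> H1 at depth 24
  add 62.179.149.180/32 -> H4 at depth 32
  add 243.55.128.0/20 -> H0 at depth 20
  add 243.0.0.0/10 -> H4 at depth 10
  add 81.178.116.204/32 -> H2 at depth 32
  Q 81.178.116.163: descend 0101000110110010011101001 ; hops seen [H1] ; pick H1
  add 81.178.112.0/20 -> H0 at depth 20
  Q 243.55.128.7: descend 11110011001101111000 ; hops seen [H4,H0] ; pick H0
  add 0.0.0.0/0 -> H2 at depth 0
  add 62.0.0.0/8 -> H4 at depth 8
  add 0.0.0.0/0 -> H4 at depth 0
  Q 62.0.0.3: descend 00111110 ; hops seen [H4,H4] ; pick H4
  - 0.0.0.0/0 clear@0
  add 81.178.116.0/22 -> H4 at depth 22
  Q 62.179.149.180: descend 00111110101100111001010110110100 ; hops seen [H4,H4] ; pick H4
  add 243.48.0.0/12 -> H3 at depth 12
  add 243.55.130.0/24 -> H5 at depth 24
  add 62.179.149.176/28 -> H0 at depth 28
  Q 81.178.116.204: descend 01010001101100100111010011001100 ; hops seen [H0,H4,H1,H2] ; pick H2
  add 49.112.178.64/28 -> H2 at depth 28
  add 243.55.128.0/20 -> H3 at depth 20
  - 243.48.0.0/12 clear@12
  Q 243.55.130.125: descend 111100110011011110000010 ; hops seen [H4,H3,H5] ; pick H5
  add 81.178.116.204/32 -> H5 at depth 32
  add 243.55.128.0/20 -> H0 at depth 20
  Q 62.179.149.176: descend 00111110101100111001010110110 ; hops seen [H4,H0] ; pick H0
  add 81.178.64.0/18 -> H0 at depth 18
  Q 243.55.128.0: descend 1111001100110111100000 ; hops seen [H4,H0] ; pick H0
  Q 243.55.135.139: descend 111100110011011110000 ; hops seen [H4,H0] ; pick H0
  Q 62.179.149.187: descend 0011111010110011100101011011 ; hops seen [H4,H0] ; pick H0
  Q 81.178.116.204: descend 01010001101100100111010011001100 ; hops seen [H0,H0,H4,H1,H5] ; pick H5
  - 81.178.64.0/18 clear@18
  add 49.0.0.0/9 -> H3 at depth 9
  add 62.179.144.0/20 -> H4 at depth 20

== LOOKUPS ==
["H1","H0","H4","H4","H2","H5","H0","H0","H0","H0","H5"]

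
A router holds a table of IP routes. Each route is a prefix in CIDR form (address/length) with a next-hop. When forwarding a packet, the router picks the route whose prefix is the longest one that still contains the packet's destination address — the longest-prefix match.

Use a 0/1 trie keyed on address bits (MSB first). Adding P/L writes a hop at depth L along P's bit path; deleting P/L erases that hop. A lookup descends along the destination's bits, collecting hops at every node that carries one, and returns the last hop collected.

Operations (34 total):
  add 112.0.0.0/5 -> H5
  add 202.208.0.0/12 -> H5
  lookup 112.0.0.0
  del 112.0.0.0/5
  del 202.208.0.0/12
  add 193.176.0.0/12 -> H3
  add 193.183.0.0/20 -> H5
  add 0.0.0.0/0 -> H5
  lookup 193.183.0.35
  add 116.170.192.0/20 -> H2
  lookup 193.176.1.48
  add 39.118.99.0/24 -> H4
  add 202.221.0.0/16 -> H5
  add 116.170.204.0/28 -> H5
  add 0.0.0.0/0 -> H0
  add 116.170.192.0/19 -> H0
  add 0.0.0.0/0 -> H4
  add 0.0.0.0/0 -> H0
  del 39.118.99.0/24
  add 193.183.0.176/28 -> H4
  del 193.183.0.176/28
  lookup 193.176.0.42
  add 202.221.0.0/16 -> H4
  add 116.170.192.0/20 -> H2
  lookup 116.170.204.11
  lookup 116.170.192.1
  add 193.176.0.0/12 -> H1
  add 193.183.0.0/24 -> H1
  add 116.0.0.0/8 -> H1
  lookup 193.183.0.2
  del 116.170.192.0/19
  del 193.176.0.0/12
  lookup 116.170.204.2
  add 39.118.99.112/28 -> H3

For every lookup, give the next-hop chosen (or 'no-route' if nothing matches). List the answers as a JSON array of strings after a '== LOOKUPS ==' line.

Process each operation:
  add 112.0.0.0/5 -> H5 at depth 5
  add 202.208.0.0/12 -> H5 at depth 12
  Q 112.0.0.0: descend 01110 ; hops seen [H5] ; pick H5
  del 112.0.0.0/5 (clear depth 5)
  del 202.208.0.0/12 (clear depth 12)
  add 193.176.0.0/12 -> H3 at depth 12
  add 193.183.0.0/20 -> H5 at depth 20
  add 0.0.0.0/0 -> H5 at depth 0
  Q 193.183.0.35: descend 11000001101101110000 ; hops seen [H5,H3,H5] ; pick H5
  add 116.170.192.0/20 -> H2 at depth 20
  Q 193.176.1.48: descend 1100000110110 ; hops seen [H5,H3] ; pick H3
  add 39.118.99.0/24 -> H4 at depth 24
  add 202.221.0.0/16 -> H5 at depth 16
  add 116.170.204.0/28 -> H5 at depth 28
  add 0.0.0.0/0 -> H0 at depth 0
  add 116.170.192.0/19 -> H0 at depth 19
  add 0.0.0.0/0 -> H4 at depth 0
  add 0.0.0.0/0 -> H0 at depth 0
  del 39.118.99.0/24 (clear depth 24)
  add 193.183.0.176/28 -> H4 at depth 28
  del 193.183.0.176/28 (clear depth 28)
  Q 193.176.0.42: descend 1100000110110 ; hops seen [H0,H3] ; pick H3
  add 202.221.0.0/16 -> H4 at depth 16
  add 116.170.192.0/20 -> H2 at depth 20
  Q 116.170.204.11: descend 0111010010101010110011000000 ; hops seen [H0,H0,H2,H5] ; pick H5
  Q 116.170.192.1: descend 01110100101010101100 ; hops seen [H0,H0,H2] ; pick H2
  add 193.176.0.0/12 -> H1 at depth 12
  add 193.183.0.0/24 -> H1 at depth 24
  add 116.0.0.0/8 -> H1 at depth 8
  Q 193.183.0.2: descend 110000011011011100000000 ; hops seen [H0,H1,H5,H1] ; pick H1
  del 116.170.192.0/19 (clear depth 19)
  del 193.176.0.0/12 (clear depth 12)
  Q 116.170.204.2: descend 0111010010101010110011000000 ; hops seen [H0,H1,H2,H5] ; pick H5
  add 39.118.99.112/28 -> H3 at depth 28

== LOOKUPS ==
["H5","H5","H3","H3","H5","H2","H1","H5"]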